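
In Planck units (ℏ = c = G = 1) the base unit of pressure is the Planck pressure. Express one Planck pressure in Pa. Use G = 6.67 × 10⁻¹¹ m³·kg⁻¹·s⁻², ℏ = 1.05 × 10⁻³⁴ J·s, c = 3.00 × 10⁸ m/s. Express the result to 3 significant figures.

p_P = c⁷/(ℏG²)
  = 2.19 × 10⁵⁹ / 4.67 × 10⁻⁵⁵
  = 4.68 × 10¹¹³ Pa

4.68 × 10¹¹³ Pa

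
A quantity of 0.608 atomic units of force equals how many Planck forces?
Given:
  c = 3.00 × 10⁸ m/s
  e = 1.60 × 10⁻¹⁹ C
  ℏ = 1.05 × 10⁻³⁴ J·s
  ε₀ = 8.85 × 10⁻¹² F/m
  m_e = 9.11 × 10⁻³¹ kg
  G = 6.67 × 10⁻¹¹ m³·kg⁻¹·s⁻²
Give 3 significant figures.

4.17 × 10⁻⁵²

atomic unit of force: F_au = E_h/a₀ = m_e²e⁶/((4πε₀)³ℏ⁴) = 8.33 × 10⁻⁸ N
Planck force: F_P = c⁴/G = 1.21 × 10⁴⁴ N
0.608 × 8.33 × 10⁻⁸ / 1.21 × 10⁴⁴ = 4.17 × 10⁻⁵²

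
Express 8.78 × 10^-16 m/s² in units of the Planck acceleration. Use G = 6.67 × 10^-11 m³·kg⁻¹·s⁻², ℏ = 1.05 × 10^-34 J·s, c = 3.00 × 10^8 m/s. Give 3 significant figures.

1.57 × 10^-67

Planck acceleration: a_P = √(c⁷/(ℏG)) = 5.59 × 10^51 m/s².
8.78 × 10^-16 / 5.59 × 10^51 = 1.57 × 10^-67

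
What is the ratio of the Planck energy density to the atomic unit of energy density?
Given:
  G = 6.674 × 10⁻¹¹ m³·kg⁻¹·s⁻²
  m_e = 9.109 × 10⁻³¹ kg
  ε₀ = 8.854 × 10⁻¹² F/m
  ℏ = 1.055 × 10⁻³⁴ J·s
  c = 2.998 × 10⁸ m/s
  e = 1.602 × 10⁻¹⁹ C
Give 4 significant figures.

Planck energy density: u_P = c⁷/(ℏG²) = 4.632 × 10¹¹³ J/m³
atomic unit of energy density: u_au = E_h/a₀³ = m_e⁴e¹⁰/((4πε₀)⁵ℏ⁸) = 2.929 × 10¹³ J/m³
ratio = 4.632 × 10¹¹³ / 2.929 × 10¹³ = 1.581 × 10¹⁰⁰

1.581 × 10¹⁰⁰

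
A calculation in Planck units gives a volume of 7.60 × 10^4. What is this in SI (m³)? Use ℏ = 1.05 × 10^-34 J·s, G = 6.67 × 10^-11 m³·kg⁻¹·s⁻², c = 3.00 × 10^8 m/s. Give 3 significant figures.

3.17 × 10^-100 m³

One Planck volume: V_P = (ℏG/c³)^(3/2) = 4.18 × 10^-105 m³.
7.60 × 10^4 × 4.18 × 10^-105 m³ = 3.17 × 10^-100 m³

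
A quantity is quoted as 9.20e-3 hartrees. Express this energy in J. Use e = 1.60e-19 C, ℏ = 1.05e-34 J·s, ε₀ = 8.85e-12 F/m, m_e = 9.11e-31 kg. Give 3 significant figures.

4.03e-20 J

One hartree: E_h = m_e e⁴/(4πε₀ℏ)² = 4.38e-18 J.
9.20e-3 × 4.38e-18 J = 4.03e-20 J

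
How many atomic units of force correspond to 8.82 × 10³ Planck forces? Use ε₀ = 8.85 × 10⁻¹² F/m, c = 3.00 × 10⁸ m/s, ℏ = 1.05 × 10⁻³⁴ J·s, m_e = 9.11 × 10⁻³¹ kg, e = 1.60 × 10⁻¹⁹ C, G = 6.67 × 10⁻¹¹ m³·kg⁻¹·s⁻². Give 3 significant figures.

Planck force: F_P = c⁴/G = 1.21 × 10⁴⁴ N
atomic unit of force: F_au = E_h/a₀ = m_e²e⁶/((4πε₀)³ℏ⁴) = 8.33 × 10⁻⁸ N
8.82 × 10³ × 1.21 × 10⁴⁴ / 8.33 × 10⁻⁸ = 1.29 × 10⁵⁵

1.29 × 10⁵⁵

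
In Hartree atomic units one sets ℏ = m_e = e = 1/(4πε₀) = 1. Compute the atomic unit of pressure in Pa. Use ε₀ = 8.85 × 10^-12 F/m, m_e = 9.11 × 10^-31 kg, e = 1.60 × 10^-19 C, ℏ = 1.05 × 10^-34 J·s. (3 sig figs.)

3.01 × 10^13 Pa

P_au = E_h/a₀³ = m_e⁴e¹⁰/((4πε₀)⁵ℏ⁸)
E_h = 4.38 × 10^-18 J
a₀ = 5.26 × 10^-11 m
E_h/a₀³ = 3.01 × 10^13 Pa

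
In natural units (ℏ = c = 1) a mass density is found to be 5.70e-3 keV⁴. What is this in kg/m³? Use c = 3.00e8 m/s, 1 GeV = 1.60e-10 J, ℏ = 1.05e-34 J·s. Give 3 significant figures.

Mass density is [E]/(c²[L]³) = [E]⁴/(ℏ³c⁵).
1 GeV⁴ → 1/(ℏ³c⁵) × (1 GeV in J)⁴ = 2.33e20 kg/m³.
Convert the energy scale: 5.70e-3 keV⁴ = 5.70e-27 GeV⁴.
Result: 5.70e-27 × 2.33e20 = 1.33e-6 kg/m³.

1.33e-6 kg/m³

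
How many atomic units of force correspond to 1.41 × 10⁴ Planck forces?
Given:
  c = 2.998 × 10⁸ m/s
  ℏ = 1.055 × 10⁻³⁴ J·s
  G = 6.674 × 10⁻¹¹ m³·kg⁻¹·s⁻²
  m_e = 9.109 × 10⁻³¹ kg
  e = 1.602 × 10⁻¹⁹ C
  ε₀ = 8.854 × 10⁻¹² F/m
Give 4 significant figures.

2.076 × 10⁵⁵

Planck force: F_P = c⁴/G = 1.210 × 10⁴⁴ N
atomic unit of force: F_au = E_h/a₀ = m_e²e⁶/((4πε₀)³ℏ⁴) = 8.220 × 10⁻⁸ N
1.41 × 10⁴ × 1.210 × 10⁴⁴ / 8.220 × 10⁻⁸ = 2.076 × 10⁵⁵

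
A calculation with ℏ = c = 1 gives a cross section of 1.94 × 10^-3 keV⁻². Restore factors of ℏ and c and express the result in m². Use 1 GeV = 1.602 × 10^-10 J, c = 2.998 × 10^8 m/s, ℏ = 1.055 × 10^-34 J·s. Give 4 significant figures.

7.562 × 10^-23 m²

Area is [L]² = [E]⁻²·(ℏc)²; restore (ℏc)².
1 GeV⁻² → (ℏc)² × (1 GeV in J)⁻² = 3.898 × 10^-32 m².
Convert the energy scale: 1.94 × 10^-3 keV⁻² = 1.94 × 10^9 GeV⁻².
Result: 1.94 × 10^9 × 3.898 × 10^-32 = 7.562 × 10^-23 m².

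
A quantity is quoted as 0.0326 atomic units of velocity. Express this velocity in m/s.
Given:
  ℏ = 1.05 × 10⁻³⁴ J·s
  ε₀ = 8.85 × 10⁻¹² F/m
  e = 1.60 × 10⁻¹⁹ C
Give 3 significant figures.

7.15 × 10⁴ m/s

One atomic unit of velocity: v_au = e²/(4πε₀ℏ) = 2.19 × 10⁶ m/s.
0.0326 × 2.19 × 10⁶ m/s = 7.15 × 10⁴ m/s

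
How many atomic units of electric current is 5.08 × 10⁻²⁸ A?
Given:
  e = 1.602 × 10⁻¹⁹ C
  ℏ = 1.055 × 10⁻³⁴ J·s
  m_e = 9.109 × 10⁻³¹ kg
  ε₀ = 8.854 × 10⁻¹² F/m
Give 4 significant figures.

atomic unit of electric current: I_au = e E_h/ℏ = m_e e⁵/((4πε₀)²ℏ³) = 6.612 × 10⁻³ A.
5.08 × 10⁻²⁸ / 6.612 × 10⁻³ = 7.683 × 10⁻²⁶

7.683 × 10⁻²⁶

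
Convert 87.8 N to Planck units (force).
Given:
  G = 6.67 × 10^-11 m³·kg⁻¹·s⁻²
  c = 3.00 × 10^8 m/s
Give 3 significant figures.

Planck force: F_P = c⁴/G = 1.21 × 10^44 N.
87.8 / 1.21 × 10^44 = 7.23 × 10^-43

7.23 × 10^-43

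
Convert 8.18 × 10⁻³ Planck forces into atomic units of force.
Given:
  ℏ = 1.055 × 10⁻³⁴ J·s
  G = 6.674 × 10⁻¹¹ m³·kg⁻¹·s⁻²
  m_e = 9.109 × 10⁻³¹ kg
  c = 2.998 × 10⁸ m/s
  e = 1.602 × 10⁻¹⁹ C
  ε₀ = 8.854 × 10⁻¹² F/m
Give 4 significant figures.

1.205 × 10⁴⁹

Planck force: F_P = c⁴/G = 1.210 × 10⁴⁴ N
atomic unit of force: F_au = E_h/a₀ = m_e²e⁶/((4πε₀)³ℏ⁴) = 8.220 × 10⁻⁸ N
8.18 × 10⁻³ × 1.210 × 10⁴⁴ / 8.220 × 10⁻⁸ = 1.205 × 10⁴⁹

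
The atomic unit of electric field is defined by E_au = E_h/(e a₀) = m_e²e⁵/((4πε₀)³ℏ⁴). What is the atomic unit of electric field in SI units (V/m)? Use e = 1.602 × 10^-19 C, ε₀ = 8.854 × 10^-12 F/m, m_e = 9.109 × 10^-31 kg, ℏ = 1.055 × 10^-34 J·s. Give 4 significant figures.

5.131 × 10^11 V/m

E_au = E_h/(e a₀) = m_e²e⁵/((4πε₀)³ℏ⁴)
E_h = 4.354 × 10^-18 J
a₀ = 5.297 × 10^-11 m
E_h/(e·a₀) = 5.131 × 10^11 V/m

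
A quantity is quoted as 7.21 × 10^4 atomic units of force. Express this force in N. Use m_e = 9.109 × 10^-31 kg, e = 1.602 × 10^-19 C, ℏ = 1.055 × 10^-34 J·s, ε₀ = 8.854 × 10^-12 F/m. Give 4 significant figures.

5.926 × 10^-3 N

One atomic unit of force: F_au = E_h/a₀ = m_e²e⁶/((4πε₀)³ℏ⁴) = 8.220 × 10^-8 N.
7.21 × 10^4 × 8.220 × 10^-8 N = 5.926 × 10^-3 N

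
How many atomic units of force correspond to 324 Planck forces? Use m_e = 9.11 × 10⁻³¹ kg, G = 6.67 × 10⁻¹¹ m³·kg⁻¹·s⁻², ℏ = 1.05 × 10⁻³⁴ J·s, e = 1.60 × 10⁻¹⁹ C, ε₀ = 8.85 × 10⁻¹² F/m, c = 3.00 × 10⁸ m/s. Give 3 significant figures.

4.72 × 10⁵³

Planck force: F_P = c⁴/G = 1.21 × 10⁴⁴ N
atomic unit of force: F_au = E_h/a₀ = m_e²e⁶/((4πε₀)³ℏ⁴) = 8.33 × 10⁻⁸ N
324 × 1.21 × 10⁴⁴ / 8.33 × 10⁻⁸ = 4.72 × 10⁵³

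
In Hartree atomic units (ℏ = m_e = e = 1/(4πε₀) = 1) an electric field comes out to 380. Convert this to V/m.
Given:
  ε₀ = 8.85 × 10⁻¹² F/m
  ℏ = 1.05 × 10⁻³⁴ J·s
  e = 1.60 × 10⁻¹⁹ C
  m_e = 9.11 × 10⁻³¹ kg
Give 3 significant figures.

One atomic unit of electric field: E_au = E_h/(e a₀) = m_e²e⁵/((4πε₀)³ℏ⁴) = 5.20 × 10¹¹ V/m.
380 × 5.20 × 10¹¹ V/m = 1.98 × 10¹⁴ V/m

1.98 × 10¹⁴ V/m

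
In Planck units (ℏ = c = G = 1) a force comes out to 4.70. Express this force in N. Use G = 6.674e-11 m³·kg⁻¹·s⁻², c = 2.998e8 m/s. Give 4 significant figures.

One Planck force: F_P = c⁴/G = 1.210e44 N.
4.70 × 1.210e44 N = 5.689e44 N

5.689e44 N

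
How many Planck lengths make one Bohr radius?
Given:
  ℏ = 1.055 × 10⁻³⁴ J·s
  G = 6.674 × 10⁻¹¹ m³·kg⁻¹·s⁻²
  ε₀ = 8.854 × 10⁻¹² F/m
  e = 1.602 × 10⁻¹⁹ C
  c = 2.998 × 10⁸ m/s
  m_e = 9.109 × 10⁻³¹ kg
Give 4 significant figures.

Bohr radius: a₀ = 4πε₀ℏ²/(m_e e²) = 5.297 × 10⁻¹¹ m
Planck length: ℓ_P = √(ℏG/c³) = 1.616 × 10⁻³⁵ m
ratio = 5.297 × 10⁻¹¹ / 1.616 × 10⁻³⁵ = 3.277 × 10²⁴

3.277 × 10²⁴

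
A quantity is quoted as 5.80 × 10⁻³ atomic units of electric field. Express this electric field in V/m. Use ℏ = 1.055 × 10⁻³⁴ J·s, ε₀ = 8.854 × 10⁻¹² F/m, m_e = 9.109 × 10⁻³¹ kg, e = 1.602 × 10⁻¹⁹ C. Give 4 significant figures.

One atomic unit of electric field: E_au = E_h/(e a₀) = m_e²e⁵/((4πε₀)³ℏ⁴) = 5.131 × 10¹¹ V/m.
5.80 × 10⁻³ × 5.131 × 10¹¹ V/m = 2.976 × 10⁹ V/m

2.976 × 10⁹ V/m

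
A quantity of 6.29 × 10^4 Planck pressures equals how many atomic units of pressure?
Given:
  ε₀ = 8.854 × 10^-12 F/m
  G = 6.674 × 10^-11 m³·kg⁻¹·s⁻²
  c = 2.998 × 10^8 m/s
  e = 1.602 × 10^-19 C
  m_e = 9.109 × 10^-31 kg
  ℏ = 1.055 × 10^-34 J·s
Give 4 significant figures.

Planck pressure: p_P = c⁷/(ℏG²) = 4.632 × 10^113 Pa
atomic unit of pressure: P_au = E_h/a₀³ = m_e⁴e¹⁰/((4πε₀)⁵ℏ⁸) = 2.929 × 10^13 Pa
6.29 × 10^4 × 4.632 × 10^113 / 2.929 × 10^13 = 9.947 × 10^104

9.947 × 10^104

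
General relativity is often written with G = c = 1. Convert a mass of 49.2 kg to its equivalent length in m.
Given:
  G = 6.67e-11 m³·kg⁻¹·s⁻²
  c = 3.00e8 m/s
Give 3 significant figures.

3.65e-26 m

In G = c = 1 units mass has dimensions of length; the conversion factor is G/c².
49.2 kg × (G/c²) = 3.65e-26 m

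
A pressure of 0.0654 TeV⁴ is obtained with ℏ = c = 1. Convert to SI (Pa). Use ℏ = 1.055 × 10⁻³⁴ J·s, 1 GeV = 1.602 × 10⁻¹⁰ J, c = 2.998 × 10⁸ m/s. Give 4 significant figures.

Pressure is [E]/[L]³ = [E]⁴/(ℏc)³.
1 GeV⁴ → 1/(ℏc)³ × (1 GeV in J)⁴ = 2.082 × 10³⁷ Pa.
Convert the energy scale: 0.0654 TeV⁴ = 6.54 × 10¹⁰ GeV⁴.
Result: 6.54 × 10¹⁰ × 2.082 × 10³⁷ = 1.361 × 10⁴⁸ Pa.

1.361 × 10⁴⁸ Pa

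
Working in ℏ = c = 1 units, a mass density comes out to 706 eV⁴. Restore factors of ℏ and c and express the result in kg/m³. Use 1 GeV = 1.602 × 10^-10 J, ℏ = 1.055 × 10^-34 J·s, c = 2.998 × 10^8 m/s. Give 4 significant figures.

Mass density is [E]/(c²[L]³) = [E]⁴/(ℏ³c⁵).
1 GeV⁴ → 1/(ℏ³c⁵) × (1 GeV in J)⁴ = 2.316 × 10^20 kg/m³.
Convert the energy scale: 706 eV⁴ = 7.06 × 10^-34 GeV⁴.
Result: 7.06 × 10^-34 × 2.316 × 10^20 = 1.635 × 10^-13 kg/m³.

1.635 × 10^-13 kg/m³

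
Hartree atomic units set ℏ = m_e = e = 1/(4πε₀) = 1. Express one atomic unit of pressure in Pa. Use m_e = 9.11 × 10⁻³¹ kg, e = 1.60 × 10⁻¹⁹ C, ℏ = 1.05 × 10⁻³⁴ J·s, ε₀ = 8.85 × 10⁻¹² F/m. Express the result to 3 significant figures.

Dimensional analysis gives P_au = E_h/a₀³ = m_e⁴e¹⁰/((4πε₀)⁵ℏ⁸).
E_h = 4.38 × 10⁻¹⁸ J
a₀ = 5.26 × 10⁻¹¹ m
E_h/a₀³ = 3.01 × 10¹³ Pa

3.01 × 10¹³ Pa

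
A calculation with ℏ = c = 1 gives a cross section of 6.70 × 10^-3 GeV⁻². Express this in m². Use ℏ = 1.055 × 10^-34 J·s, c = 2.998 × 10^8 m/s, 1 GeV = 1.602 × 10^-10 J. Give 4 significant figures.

Area is [L]² = [E]⁻²·(ℏc)²; restore (ℏc)².
1 GeV⁻² → (ℏc)² × (1 GeV in J)⁻² = 3.898 × 10^-32 m².
Result: 6.70 × 10^-3 × 3.898 × 10^-32 = 2.612 × 10^-34 m².

2.612 × 10^-34 m²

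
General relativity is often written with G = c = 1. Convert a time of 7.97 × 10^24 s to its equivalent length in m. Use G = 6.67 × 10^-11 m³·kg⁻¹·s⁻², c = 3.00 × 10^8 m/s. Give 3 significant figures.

2.39 × 10^33 m

Time → length via c.
7.97 × 10^24 s × (c) = 2.39 × 10^33 m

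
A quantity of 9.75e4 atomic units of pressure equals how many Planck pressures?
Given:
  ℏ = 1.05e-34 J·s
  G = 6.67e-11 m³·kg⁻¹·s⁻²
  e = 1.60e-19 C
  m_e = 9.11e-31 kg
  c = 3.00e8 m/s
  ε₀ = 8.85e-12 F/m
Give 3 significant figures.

atomic unit of pressure: P_au = E_h/a₀³ = m_e⁴e¹⁰/((4πε₀)⁵ℏ⁸) = 3.01e13 Pa
Planck pressure: p_P = c⁷/(ℏG²) = 4.68e113 Pa
9.75e4 × 3.01e13 / 4.68e113 = 6.27e-96

6.27e-96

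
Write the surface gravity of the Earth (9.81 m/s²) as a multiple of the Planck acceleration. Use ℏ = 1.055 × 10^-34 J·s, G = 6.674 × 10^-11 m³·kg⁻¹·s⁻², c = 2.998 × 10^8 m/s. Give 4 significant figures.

Planck acceleration: a_P = √(c⁷/(ℏG)) = 5.560 × 10^51 m/s².
9.81 / 5.560 × 10^51 = 1.764 × 10^-51

1.764 × 10^-51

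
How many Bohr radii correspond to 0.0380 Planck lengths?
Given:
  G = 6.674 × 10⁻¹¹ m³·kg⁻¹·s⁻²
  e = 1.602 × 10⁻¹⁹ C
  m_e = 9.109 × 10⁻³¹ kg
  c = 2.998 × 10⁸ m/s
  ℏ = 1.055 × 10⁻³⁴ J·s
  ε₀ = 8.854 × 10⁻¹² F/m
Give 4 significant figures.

1.160 × 10⁻²⁶

Planck length: ℓ_P = √(ℏG/c³) = 1.616 × 10⁻³⁵ m
Bohr radius: a₀ = 4πε₀ℏ²/(m_e e²) = 5.297 × 10⁻¹¹ m
0.0380 × 1.616 × 10⁻³⁵ / 5.297 × 10⁻¹¹ = 1.160 × 10⁻²⁶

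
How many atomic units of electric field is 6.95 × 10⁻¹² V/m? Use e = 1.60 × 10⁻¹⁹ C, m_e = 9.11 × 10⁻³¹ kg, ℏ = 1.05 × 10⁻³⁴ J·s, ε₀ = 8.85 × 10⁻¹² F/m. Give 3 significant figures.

1.34 × 10⁻²³

atomic unit of electric field: E_au = E_h/(e a₀) = m_e²e⁵/((4πε₀)³ℏ⁴) = 5.20 × 10¹¹ V/m.
6.95 × 10⁻¹² / 5.20 × 10¹¹ = 1.34 × 10⁻²³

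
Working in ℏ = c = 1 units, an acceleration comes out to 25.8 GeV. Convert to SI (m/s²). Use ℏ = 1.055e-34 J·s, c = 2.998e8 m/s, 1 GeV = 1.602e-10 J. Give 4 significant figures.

Acceleration is [L]/[T]² = c·[E]/ℏ.
1 GeV → c/ℏ × (1 GeV in J) = 4.552e32 m/s².
Result: 25.8 × 4.552e32 = 1.175e34 m/s².

1.175e34 m/s²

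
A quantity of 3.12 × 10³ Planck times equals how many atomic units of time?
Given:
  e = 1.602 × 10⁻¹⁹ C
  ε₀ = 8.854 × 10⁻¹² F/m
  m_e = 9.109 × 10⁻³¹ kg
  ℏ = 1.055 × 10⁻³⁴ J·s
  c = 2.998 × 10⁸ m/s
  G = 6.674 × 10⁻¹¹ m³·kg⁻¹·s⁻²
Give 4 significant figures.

6.943 × 10⁻²⁴

Planck time: t_P = √(ℏG/c⁵) = 5.392 × 10⁻⁴⁴ s
atomic unit of time: τ_au = (4πε₀)²ℏ³/(m_e e⁴) = 2.423 × 10⁻¹⁷ s
3.12 × 10³ × 5.392 × 10⁻⁴⁴ / 2.423 × 10⁻¹⁷ = 6.943 × 10⁻²⁴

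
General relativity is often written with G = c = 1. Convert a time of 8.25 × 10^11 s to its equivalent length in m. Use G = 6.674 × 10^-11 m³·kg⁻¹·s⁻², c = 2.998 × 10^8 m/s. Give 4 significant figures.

2.473 × 10^20 m

Time → length via c.
8.25 × 10^11 s × (c) = 2.473 × 10^20 m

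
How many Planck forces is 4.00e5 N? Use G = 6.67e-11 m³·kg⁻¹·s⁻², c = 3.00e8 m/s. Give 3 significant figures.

Planck force: F_P = c⁴/G = 1.21e44 N.
4.00e5 / 1.21e44 = 3.29e-39

3.29e-39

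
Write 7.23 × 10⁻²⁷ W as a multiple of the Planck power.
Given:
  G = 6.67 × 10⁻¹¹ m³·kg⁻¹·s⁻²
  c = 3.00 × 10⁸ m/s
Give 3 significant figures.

Planck power: P_P = c⁵/G = 3.64 × 10⁵² W.
7.23 × 10⁻²⁷ / 3.64 × 10⁵² = 1.98 × 10⁻⁷⁹

1.98 × 10⁻⁷⁹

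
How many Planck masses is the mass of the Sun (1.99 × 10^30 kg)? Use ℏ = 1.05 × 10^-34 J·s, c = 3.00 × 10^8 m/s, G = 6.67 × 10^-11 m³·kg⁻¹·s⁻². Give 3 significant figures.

Planck mass: m_P = √(ℏc/G) = 2.17 × 10^-8 kg.
1.99 × 10^30 / 2.17 × 10^-8 = 9.16 × 10^37

9.16 × 10^37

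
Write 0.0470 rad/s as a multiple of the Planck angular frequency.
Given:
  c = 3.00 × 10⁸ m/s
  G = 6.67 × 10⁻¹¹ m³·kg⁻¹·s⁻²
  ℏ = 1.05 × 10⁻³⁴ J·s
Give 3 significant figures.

Planck angular frequency: ω_P = √(c⁵/(ℏG)) = 1.86 × 10⁴³ rad/s.
0.0470 / 1.86 × 10⁴³ = 2.52 × 10⁻⁴⁵

2.52 × 10⁻⁴⁵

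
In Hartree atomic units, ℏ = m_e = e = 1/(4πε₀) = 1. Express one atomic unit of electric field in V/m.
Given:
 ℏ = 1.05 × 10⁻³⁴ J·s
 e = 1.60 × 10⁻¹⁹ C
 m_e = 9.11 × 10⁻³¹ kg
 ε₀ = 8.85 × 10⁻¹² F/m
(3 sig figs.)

Dimensional analysis gives E_au = E_h/(e a₀) = m_e²e⁵/((4πε₀)³ℏ⁴).
E_h = 4.38 × 10⁻¹⁸ J
a₀ = 5.26 × 10⁻¹¹ m
E_h/(e·a₀) = 5.20 × 10¹¹ V/m

5.20 × 10¹¹ V/m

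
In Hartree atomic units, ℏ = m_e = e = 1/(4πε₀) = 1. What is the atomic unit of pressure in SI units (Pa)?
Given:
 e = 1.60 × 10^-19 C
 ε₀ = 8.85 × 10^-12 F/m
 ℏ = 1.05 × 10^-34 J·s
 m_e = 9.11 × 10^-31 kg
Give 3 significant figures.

The unique combination of the constants set to 1 with dimensions of pressure is P_au = E_h/a₀³ = m_e⁴e¹⁰/((4πε₀)⁵ℏ⁸).
E_h = 4.38 × 10^-18 J
a₀ = 5.26 × 10^-11 m
E_h/a₀³ = 3.01 × 10^13 Pa

3.01 × 10^13 Pa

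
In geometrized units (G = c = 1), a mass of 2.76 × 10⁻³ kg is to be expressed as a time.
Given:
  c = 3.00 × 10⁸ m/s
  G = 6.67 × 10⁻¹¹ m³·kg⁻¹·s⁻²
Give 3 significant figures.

6.82 × 10⁻³⁹ s

Mass → time via G/c³.
2.76 × 10⁻³ kg × (G/c³) = 6.82 × 10⁻³⁹ s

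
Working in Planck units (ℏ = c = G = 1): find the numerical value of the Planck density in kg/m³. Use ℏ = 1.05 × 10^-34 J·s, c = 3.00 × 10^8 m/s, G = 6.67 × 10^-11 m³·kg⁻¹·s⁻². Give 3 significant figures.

5.20 × 10^96 kg/m³

From ℏ = c = G = 1 the density scale is ρ_P = c⁵/(ℏG²).
  = 2.43 × 10^42 / 4.67 × 10^-55
  = 5.20 × 10^96 kg/m³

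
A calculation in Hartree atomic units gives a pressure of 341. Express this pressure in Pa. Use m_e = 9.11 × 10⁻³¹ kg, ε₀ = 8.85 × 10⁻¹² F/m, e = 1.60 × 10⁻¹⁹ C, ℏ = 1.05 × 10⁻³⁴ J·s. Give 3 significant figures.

One atomic unit of pressure: P_au = E_h/a₀³ = m_e⁴e¹⁰/((4πε₀)⁵ℏ⁸) = 3.01 × 10¹³ Pa.
341 × 3.01 × 10¹³ Pa = 1.03 × 10¹⁶ Pa

1.03 × 10¹⁶ Pa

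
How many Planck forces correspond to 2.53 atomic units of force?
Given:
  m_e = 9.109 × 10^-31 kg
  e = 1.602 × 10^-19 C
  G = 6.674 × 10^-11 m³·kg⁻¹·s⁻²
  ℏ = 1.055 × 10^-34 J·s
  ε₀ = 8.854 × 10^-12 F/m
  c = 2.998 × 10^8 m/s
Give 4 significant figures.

atomic unit of force: F_au = E_h/a₀ = m_e²e⁶/((4πε₀)³ℏ⁴) = 8.220 × 10^-8 N
Planck force: F_P = c⁴/G = 1.210 × 10^44 N
2.53 × 8.220 × 10^-8 / 1.210 × 10^44 = 1.718 × 10^-51

1.718 × 10^-51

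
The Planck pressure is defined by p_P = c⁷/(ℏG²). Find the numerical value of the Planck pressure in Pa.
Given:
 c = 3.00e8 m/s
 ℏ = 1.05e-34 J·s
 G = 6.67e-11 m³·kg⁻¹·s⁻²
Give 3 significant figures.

4.68e113 Pa

p_P = c⁷/(ℏG²)
  = 2.19e59 / 4.67e-55
  = 4.68e113 Pa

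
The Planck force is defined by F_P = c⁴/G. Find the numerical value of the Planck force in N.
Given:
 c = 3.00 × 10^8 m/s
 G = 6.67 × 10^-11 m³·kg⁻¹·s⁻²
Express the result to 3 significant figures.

1.21 × 10^44 N

F_P = c⁴/G
  = 8.10 × 10^33 / 6.67 × 10^-11
  = 1.21 × 10^44 N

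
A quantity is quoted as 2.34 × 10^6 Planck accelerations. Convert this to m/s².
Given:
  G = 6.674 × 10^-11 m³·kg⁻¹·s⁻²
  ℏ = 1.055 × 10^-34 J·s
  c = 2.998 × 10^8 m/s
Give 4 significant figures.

1.301 × 10^58 m/s²

One Planck acceleration: a_P = √(c⁷/(ℏG)) = 5.560 × 10^51 m/s².
2.34 × 10^6 × 5.560 × 10^51 m/s² = 1.301 × 10^58 m/s²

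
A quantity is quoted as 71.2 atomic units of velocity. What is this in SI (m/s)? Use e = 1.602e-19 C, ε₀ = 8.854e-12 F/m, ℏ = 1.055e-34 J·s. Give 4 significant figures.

1.557e8 m/s

One atomic unit of velocity: v_au = e²/(4πε₀ℏ) = 2.186e6 m/s.
71.2 × 2.186e6 m/s = 1.557e8 m/s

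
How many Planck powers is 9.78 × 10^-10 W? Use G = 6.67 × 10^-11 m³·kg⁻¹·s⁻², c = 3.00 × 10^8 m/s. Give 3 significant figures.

2.68 × 10^-62

Planck power: P_P = c⁵/G = 3.64 × 10^52 W.
9.78 × 10^-10 / 3.64 × 10^52 = 2.68 × 10^-62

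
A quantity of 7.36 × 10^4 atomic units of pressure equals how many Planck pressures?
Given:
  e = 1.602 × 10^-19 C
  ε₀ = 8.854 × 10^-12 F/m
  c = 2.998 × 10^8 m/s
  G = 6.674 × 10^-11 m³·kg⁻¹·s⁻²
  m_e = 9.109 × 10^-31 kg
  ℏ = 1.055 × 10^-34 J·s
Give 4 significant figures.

4.654 × 10^-96

atomic unit of pressure: P_au = E_h/a₀³ = m_e⁴e¹⁰/((4πε₀)⁵ℏ⁸) = 2.929 × 10^13 Pa
Planck pressure: p_P = c⁷/(ℏG²) = 4.632 × 10^113 Pa
7.36 × 10^4 × 2.929 × 10^13 / 4.632 × 10^113 = 4.654 × 10^-96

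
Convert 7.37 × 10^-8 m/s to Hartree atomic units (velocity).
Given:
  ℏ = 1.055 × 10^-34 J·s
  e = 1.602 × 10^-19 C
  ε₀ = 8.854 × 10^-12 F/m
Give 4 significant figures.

3.371 × 10^-14

atomic unit of velocity: v_au = e²/(4πε₀ℏ) = 2.186 × 10^6 m/s.
7.37 × 10^-8 / 2.186 × 10^6 = 3.371 × 10^-14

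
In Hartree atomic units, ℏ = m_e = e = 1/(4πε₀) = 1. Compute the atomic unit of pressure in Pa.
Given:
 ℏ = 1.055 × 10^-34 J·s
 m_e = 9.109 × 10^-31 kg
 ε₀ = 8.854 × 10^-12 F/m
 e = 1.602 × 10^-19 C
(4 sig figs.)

The unique combination of the constants set to 1 with dimensions of pressure is P_au = E_h/a₀³ = m_e⁴e¹⁰/((4πε₀)⁵ℏ⁸).
E_h = 4.354 × 10^-18 J
a₀ = 5.297 × 10^-11 m
E_h/a₀³ = 2.929 × 10^13 Pa

2.929 × 10^13 Pa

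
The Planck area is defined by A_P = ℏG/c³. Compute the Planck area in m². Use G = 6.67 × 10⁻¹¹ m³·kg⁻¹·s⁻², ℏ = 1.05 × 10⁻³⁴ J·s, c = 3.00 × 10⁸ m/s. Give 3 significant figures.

2.59 × 10⁻⁷⁰ m²

A_P = ℏG/c³
  = 7.00 × 10⁻⁴⁵ / 2.70 × 10²⁵
  = 2.59 × 10⁻⁷⁰ m²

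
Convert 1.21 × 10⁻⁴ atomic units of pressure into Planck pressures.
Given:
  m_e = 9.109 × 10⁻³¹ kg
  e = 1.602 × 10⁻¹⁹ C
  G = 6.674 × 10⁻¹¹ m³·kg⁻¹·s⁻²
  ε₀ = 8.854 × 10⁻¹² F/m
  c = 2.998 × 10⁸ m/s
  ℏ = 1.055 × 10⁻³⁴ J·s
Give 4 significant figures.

7.651 × 10⁻¹⁰⁵

atomic unit of pressure: P_au = E_h/a₀³ = m_e⁴e¹⁰/((4πε₀)⁵ℏ⁸) = 2.929 × 10¹³ Pa
Planck pressure: p_P = c⁷/(ℏG²) = 4.632 × 10¹¹³ Pa
1.21 × 10⁻⁴ × 2.929 × 10¹³ / 4.632 × 10¹¹³ = 7.651 × 10⁻¹⁰⁵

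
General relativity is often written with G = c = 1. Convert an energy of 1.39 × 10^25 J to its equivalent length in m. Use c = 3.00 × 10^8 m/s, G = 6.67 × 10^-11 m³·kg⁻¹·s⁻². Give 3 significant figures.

Energy → length via G/c⁴.
1.39 × 10^25 J × (G/c⁴) = 1.14 × 10^-19 m

1.14 × 10^-19 m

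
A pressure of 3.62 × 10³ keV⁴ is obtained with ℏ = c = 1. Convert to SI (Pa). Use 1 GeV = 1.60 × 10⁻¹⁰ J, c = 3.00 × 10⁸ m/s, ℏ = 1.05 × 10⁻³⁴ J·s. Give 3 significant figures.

Pressure is [E]/[L]³ = [E]⁴/(ℏc)³.
1 GeV⁴ → 1/(ℏc)³ × (1 GeV in J)⁴ = 2.10 × 10³⁷ Pa.
Convert the energy scale: 3.62 × 10³ keV⁴ = 3.62 × 10⁻²¹ GeV⁴.
Result: 3.62 × 10⁻²¹ × 2.10 × 10³⁷ = 7.59 × 10¹⁶ Pa.

7.59 × 10¹⁶ Pa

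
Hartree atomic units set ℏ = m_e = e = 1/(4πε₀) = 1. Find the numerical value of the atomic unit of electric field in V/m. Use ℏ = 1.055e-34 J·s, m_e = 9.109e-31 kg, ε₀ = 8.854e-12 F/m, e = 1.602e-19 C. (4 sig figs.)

5.131e11 V/m

The unique combination of the constants set to 1 with dimensions of electric field is E_au = E_h/(e a₀) = m_e²e⁵/((4πε₀)³ℏ⁴).
E_h = 4.354e-18 J
a₀ = 5.297e-11 m
E_h/(e·a₀) = 5.131e11 V/m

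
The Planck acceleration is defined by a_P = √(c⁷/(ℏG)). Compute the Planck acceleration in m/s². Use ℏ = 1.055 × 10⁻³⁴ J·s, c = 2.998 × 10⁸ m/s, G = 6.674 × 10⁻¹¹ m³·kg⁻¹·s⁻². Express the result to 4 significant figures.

a_P = √(c⁷/(ℏG))
  = √(3.092 × 10¹⁰³)
  = 5.560 × 10⁵¹ m/s²

5.560 × 10⁵¹ m/s²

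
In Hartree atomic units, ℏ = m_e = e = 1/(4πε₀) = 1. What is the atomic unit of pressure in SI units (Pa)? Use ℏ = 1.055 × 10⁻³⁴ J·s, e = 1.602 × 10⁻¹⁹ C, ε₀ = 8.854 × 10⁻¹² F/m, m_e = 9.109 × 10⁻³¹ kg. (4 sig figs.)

2.929 × 10¹³ Pa

Dimensional analysis gives P_au = E_h/a₀³ = m_e⁴e¹⁰/((4πε₀)⁵ℏ⁸).
E_h = 4.354 × 10⁻¹⁸ J
a₀ = 5.297 × 10⁻¹¹ m
E_h/a₀³ = 2.929 × 10¹³ Pa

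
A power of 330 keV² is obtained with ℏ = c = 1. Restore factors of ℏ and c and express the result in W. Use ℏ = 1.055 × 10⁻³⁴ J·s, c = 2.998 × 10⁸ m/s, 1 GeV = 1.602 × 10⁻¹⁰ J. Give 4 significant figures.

8.028 × 10⁴ W

Power is [E]/[T] = [E]²/ℏ.
1 GeV² → 1/ℏ × (1 GeV in J)² = 2.433 × 10¹⁴ W.
Convert the energy scale: 330 keV² = 3.30 × 10⁻¹⁰ GeV².
Result: 3.30 × 10⁻¹⁰ × 2.433 × 10¹⁴ = 8.028 × 10⁴ W.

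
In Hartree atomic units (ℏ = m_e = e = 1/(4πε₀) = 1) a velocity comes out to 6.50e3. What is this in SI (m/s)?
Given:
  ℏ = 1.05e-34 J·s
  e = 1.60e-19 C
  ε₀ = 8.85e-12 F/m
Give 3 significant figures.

One atomic unit of velocity: v_au = e²/(4πε₀ℏ) = 2.19e6 m/s.
6.50e3 × 2.19e6 m/s = 1.42e10 m/s

1.42e10 m/s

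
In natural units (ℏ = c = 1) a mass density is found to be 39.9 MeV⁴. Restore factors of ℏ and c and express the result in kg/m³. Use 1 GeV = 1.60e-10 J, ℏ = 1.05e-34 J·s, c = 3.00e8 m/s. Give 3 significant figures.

9.30e9 kg/m³

Mass density is [E]/(c²[L]³) = [E]⁴/(ℏ³c⁵).
1 GeV⁴ → 1/(ℏ³c⁵) × (1 GeV in J)⁴ = 2.33e20 kg/m³.
Convert the energy scale: 39.9 MeV⁴ = 3.99e-11 GeV⁴.
Result: 3.99e-11 × 2.33e20 = 9.30e9 kg/m³.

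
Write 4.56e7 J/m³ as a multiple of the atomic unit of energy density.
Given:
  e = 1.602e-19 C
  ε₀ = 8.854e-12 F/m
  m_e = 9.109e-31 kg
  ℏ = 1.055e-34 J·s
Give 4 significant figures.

atomic unit of energy density: u_au = E_h/a₀³ = m_e⁴e¹⁰/((4πε₀)⁵ℏ⁸) = 2.929e13 J/m³.
4.56e7 / 2.929e13 = 1.557e-6

1.557e-6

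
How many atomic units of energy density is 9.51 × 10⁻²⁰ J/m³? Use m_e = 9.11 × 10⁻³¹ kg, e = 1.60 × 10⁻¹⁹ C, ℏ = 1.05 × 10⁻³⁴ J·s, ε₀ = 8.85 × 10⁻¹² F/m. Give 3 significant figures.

atomic unit of energy density: u_au = E_h/a₀³ = m_e⁴e¹⁰/((4πε₀)⁵ℏ⁸) = 3.01 × 10¹³ J/m³.
9.51 × 10⁻²⁰ / 3.01 × 10¹³ = 3.16 × 10⁻³³

3.16 × 10⁻³³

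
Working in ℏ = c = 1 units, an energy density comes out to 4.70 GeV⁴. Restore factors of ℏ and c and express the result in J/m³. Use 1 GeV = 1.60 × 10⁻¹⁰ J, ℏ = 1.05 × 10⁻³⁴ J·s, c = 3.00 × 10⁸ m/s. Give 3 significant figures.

[E]/[L]³ = [E]⁴/(ℏc)³; restore (ℏc)⁻³.
1 GeV⁴ → 1/(ℏc)³ × (1 GeV in J)⁴ = 2.10 × 10³⁷ J/m³.
Result: 4.70 × 2.10 × 10³⁷ = 9.85 × 10³⁷ J/m³.

9.85 × 10³⁷ J/m³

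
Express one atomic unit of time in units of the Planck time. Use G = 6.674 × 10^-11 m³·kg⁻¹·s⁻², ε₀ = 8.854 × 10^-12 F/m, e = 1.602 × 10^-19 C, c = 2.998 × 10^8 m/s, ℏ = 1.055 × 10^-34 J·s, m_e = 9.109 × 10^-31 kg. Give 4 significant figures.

atomic unit of time: τ_au = (4πε₀)²ℏ³/(m_e e⁴) = 2.423 × 10^-17 s
Planck time: t_P = √(ℏG/c⁵) = 5.392 × 10^-44 s
ratio = 2.423 × 10^-17 / 5.392 × 10^-44 = 4.494 × 10^26

4.494 × 10^26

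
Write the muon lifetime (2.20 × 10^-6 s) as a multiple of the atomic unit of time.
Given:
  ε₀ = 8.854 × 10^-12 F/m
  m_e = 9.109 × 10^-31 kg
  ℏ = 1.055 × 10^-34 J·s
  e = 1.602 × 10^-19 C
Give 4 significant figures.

atomic unit of time: τ_au = (4πε₀)²ℏ³/(m_e e⁴) = 2.423 × 10^-17 s.
2.20 × 10^-6 / 2.423 × 10^-17 = 9.080 × 10^10

9.080 × 10^10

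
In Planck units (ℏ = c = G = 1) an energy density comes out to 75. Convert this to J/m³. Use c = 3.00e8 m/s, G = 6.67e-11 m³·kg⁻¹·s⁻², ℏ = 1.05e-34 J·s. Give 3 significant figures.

3.51e115 J/m³

One Planck energy density: u_P = c⁷/(ℏG²) = 4.68e113 J/m³.
75 × 4.68e113 J/m³ = 3.51e115 J/m³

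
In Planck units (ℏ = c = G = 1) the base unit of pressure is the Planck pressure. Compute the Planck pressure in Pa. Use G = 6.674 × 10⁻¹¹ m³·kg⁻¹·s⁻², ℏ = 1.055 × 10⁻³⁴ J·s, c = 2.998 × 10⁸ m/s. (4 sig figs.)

4.632 × 10¹¹³ Pa

p_P = c⁷/(ℏG²)
  = 2.177 × 10⁵⁹ / 4.699 × 10⁻⁵⁵
  = 4.632 × 10¹¹³ Pa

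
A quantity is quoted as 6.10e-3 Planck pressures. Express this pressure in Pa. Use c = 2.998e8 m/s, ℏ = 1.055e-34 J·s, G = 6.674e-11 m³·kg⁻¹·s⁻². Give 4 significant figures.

2.826e111 Pa

One Planck pressure: p_P = c⁷/(ℏG²) = 4.632e113 Pa.
6.10e-3 × 4.632e113 Pa = 2.826e111 Pa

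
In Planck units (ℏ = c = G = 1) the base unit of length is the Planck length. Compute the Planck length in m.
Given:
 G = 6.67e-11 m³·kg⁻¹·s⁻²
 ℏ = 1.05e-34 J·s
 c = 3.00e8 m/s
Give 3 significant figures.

ℓ_P = √(ℏG/c³)
  = √(2.59e-70)
  = 1.61e-35 m

1.61e-35 m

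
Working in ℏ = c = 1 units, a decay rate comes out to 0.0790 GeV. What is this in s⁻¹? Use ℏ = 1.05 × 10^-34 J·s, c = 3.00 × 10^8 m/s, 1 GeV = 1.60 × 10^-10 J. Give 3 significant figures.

A rate is [E]/ℏ; divide by ℏ.
1 GeV → 1/ℏ × (1 GeV in J) = 1.52 × 10^24 s⁻¹.
Result: 0.0790 × 1.52 × 10^24 = 1.20 × 10^23 s⁻¹.

1.20 × 10^23 s⁻¹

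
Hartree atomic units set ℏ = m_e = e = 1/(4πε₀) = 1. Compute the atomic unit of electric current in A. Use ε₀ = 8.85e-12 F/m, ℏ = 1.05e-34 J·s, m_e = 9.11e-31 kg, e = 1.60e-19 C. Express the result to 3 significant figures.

6.67e-3 A

Dimensional analysis gives I_au = e E_h/ℏ = m_e e⁵/((4πε₀)²ℏ³).
E_h = 4.38e-18 J
e·E_h/ℏ = 6.67e-3 A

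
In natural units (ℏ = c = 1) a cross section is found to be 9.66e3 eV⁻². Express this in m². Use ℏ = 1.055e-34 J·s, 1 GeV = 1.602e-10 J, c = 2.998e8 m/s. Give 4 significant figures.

3.765e-10 m²

Area is [L]² = [E]⁻²·(ℏc)²; restore (ℏc)².
1 GeV⁻² → (ℏc)² × (1 GeV in J)⁻² = 3.898e-32 m².
Convert the energy scale: 9.66e3 eV⁻² = 9.66e21 GeV⁻².
Result: 9.66e21 × 3.898e-32 = 3.765e-10 m².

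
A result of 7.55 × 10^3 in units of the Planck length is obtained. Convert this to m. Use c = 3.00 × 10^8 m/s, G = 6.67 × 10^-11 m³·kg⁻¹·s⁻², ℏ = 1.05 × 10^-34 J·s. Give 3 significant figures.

One Planck length: ℓ_P = √(ℏG/c³) = 1.61 × 10^-35 m.
7.55 × 10^3 × 1.61 × 10^-35 m = 1.22 × 10^-31 m

1.22 × 10^-31 m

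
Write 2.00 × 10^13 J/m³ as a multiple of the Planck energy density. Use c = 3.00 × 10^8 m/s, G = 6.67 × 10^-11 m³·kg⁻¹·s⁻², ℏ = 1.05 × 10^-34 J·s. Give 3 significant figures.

4.27 × 10^-101

Planck energy density: u_P = c⁷/(ℏG²) = 4.68 × 10^113 J/m³.
2.00 × 10^13 / 4.68 × 10^113 = 4.27 × 10^-101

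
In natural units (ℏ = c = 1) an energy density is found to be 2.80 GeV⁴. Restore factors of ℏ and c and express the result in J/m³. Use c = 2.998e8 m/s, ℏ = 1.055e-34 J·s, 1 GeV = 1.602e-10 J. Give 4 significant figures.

5.828e37 J/m³

[E]/[L]³ = [E]⁴/(ℏc)³; restore (ℏc)⁻³.
1 GeV⁴ → 1/(ℏc)³ × (1 GeV in J)⁴ = 2.082e37 J/m³.
Result: 2.80 × 2.082e37 = 5.828e37 J/m³.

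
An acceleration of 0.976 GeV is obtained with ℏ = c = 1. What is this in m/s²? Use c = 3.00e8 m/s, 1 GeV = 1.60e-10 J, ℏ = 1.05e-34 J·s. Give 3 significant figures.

Acceleration is [L]/[T]² = c·[E]/ℏ.
1 GeV → c/ℏ × (1 GeV in J) = 4.57e32 m/s².
Result: 0.976 × 4.57e32 = 4.46e32 m/s².

4.46e32 m/s²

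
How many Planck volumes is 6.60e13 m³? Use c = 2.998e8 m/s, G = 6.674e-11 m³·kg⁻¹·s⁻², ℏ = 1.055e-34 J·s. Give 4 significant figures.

1.563e118

Planck volume: V_P = (ℏG/c³)^(3/2) = 4.224e-105 m³.
6.60e13 / 4.224e-105 = 1.563e118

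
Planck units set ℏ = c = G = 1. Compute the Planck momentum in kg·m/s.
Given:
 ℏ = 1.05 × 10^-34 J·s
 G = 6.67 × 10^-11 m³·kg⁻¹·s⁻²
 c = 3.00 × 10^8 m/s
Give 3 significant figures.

Dimensional analysis gives p_P = √(ℏc³/G).
  = √(42.5)
  = 6.52 kg·m/s

6.52 kg·m/s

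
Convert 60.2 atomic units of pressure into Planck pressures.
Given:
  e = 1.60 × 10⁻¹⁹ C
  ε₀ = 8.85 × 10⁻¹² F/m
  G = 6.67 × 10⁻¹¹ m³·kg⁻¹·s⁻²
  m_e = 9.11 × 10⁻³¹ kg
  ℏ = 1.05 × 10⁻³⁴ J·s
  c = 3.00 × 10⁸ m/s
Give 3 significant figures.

atomic unit of pressure: P_au = E_h/a₀³ = m_e⁴e¹⁰/((4πε₀)⁵ℏ⁸) = 3.01 × 10¹³ Pa
Planck pressure: p_P = c⁷/(ℏG²) = 4.68 × 10¹¹³ Pa
60.2 × 3.01 × 10¹³ / 4.68 × 10¹¹³ = 3.87 × 10⁻⁹⁹

3.87 × 10⁻⁹⁹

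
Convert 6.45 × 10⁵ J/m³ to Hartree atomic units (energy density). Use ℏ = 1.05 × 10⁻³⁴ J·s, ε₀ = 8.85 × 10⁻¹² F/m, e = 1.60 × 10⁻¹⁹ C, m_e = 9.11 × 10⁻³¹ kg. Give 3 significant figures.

2.14 × 10⁻⁸

atomic unit of energy density: u_au = E_h/a₀³ = m_e⁴e¹⁰/((4πε₀)⁵ℏ⁸) = 3.01 × 10¹³ J/m³.
6.45 × 10⁵ / 3.01 × 10¹³ = 2.14 × 10⁻⁸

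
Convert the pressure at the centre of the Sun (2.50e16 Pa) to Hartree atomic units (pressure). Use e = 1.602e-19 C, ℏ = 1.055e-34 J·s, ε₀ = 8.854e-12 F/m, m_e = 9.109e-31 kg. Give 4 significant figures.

853.5

atomic unit of pressure: P_au = E_h/a₀³ = m_e⁴e¹⁰/((4πε₀)⁵ℏ⁸) = 2.929e13 Pa.
2.50e16 / 2.929e13 = 853.5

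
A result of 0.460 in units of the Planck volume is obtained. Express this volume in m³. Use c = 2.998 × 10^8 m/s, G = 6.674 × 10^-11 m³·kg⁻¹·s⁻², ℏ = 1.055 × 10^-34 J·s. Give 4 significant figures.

One Planck volume: V_P = (ℏG/c³)^(3/2) = 4.224 × 10^-105 m³.
0.460 × 4.224 × 10^-105 m³ = 1.943 × 10^-105 m³

1.943 × 10^-105 m³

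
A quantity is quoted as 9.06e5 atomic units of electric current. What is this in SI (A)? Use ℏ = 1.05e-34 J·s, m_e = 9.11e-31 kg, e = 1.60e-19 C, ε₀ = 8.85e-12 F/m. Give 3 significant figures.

6.04e3 A

One atomic unit of electric current: I_au = e E_h/ℏ = m_e e⁵/((4πε₀)²ℏ³) = 6.67e-3 A.
9.06e5 × 6.67e-3 A = 6.04e3 A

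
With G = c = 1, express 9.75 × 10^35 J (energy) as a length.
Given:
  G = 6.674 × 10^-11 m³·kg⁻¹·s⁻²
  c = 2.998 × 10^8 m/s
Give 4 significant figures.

8.055 × 10^-9 m

Energy → length via G/c⁴.
9.75 × 10^35 J × (G/c⁴) = 8.055 × 10^-9 m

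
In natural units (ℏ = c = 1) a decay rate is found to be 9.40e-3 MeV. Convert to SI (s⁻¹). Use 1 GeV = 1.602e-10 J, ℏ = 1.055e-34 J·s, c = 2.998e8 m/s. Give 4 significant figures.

1.427e19 s⁻¹

A rate is [E]/ℏ; divide by ℏ.
1 GeV → 1/ℏ × (1 GeV in J) = 1.518e24 s⁻¹.
Convert the energy scale: 9.40e-3 MeV = 9.40e-6 GeV.
Result: 9.40e-6 × 1.518e24 = 1.427e19 s⁻¹.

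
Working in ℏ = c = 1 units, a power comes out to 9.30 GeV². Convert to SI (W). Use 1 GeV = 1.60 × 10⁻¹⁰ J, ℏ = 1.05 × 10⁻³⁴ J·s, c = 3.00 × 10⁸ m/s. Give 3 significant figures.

Power is [E]/[T] = [E]²/ℏ.
1 GeV² → 1/ℏ × (1 GeV in J)² = 2.44 × 10¹⁴ W.
Result: 9.30 × 2.44 × 10¹⁴ = 2.27 × 10¹⁵ W.

2.27 × 10¹⁵ W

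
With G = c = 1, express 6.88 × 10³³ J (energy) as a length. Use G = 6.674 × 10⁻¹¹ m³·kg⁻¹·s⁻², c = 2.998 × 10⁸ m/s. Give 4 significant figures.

5.684 × 10⁻¹¹ m

Energy → length via G/c⁴.
6.88 × 10³³ J × (G/c⁴) = 5.684 × 10⁻¹¹ m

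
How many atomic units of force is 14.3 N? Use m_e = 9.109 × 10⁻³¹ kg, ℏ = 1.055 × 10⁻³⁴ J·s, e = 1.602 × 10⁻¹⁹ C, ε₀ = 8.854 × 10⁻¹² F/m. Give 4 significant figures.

atomic unit of force: F_au = E_h/a₀ = m_e²e⁶/((4πε₀)³ℏ⁴) = 8.220 × 10⁻⁸ N.
14.3 / 8.220 × 10⁻⁸ = 1.740 × 10⁸

1.740 × 10⁸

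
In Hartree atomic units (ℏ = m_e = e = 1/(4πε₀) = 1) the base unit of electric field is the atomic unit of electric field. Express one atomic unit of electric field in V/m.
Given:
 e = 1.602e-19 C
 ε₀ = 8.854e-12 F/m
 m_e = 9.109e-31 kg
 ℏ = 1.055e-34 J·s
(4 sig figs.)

E_au = E_h/(e a₀) = m_e²e⁵/((4πε₀)³ℏ⁴)
E_h = 4.354e-18 J
a₀ = 5.297e-11 m
E_h/(e·a₀) = 5.131e11 V/m

5.131e11 V/m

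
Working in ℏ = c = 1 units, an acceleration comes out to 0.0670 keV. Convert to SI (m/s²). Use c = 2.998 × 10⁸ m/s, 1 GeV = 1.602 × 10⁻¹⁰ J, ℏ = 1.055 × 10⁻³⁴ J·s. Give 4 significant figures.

3.050 × 10²⁵ m/s²

Acceleration is [L]/[T]² = c·[E]/ℏ.
1 GeV → c/ℏ × (1 GeV in J) = 4.552 × 10³² m/s².
Convert the energy scale: 0.0670 keV = 6.70 × 10⁻⁸ GeV.
Result: 6.70 × 10⁻⁸ × 4.552 × 10³² = 3.050 × 10²⁵ m/s².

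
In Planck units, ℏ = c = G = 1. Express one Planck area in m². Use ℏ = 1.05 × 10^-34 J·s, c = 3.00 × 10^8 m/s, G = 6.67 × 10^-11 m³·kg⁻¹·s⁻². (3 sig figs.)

From ℏ = c = G = 1 the area scale is A_P = ℏG/c³.
  = 7.00 × 10^-45 / 2.70 × 10^25
  = 2.59 × 10^-70 m²

2.59 × 10^-70 m²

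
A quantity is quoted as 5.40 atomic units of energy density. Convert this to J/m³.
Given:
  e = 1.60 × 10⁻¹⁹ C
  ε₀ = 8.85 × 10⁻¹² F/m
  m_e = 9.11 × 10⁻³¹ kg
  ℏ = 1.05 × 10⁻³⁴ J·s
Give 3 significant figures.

1.63 × 10¹⁴ J/m³

One atomic unit of energy density: u_au = E_h/a₀³ = m_e⁴e¹⁰/((4πε₀)⁵ℏ⁸) = 3.01 × 10¹³ J/m³.
5.40 × 3.01 × 10¹³ J/m³ = 1.63 × 10¹⁴ J/m³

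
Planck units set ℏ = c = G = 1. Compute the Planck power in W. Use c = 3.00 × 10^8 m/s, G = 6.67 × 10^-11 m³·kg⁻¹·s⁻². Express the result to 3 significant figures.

From ℏ = c = G = 1 the power scale is P_P = c⁵/G.
  = 2.43 × 10^42 / 6.67 × 10^-11
  = 3.64 × 10^52 W

3.64 × 10^52 W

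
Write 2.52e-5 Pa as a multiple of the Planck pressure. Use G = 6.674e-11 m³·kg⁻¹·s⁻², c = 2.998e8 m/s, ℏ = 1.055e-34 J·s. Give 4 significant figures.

Planck pressure: p_P = c⁷/(ℏG²) = 4.632e113 Pa.
2.52e-5 / 4.632e113 = 5.440e-119

5.440e-119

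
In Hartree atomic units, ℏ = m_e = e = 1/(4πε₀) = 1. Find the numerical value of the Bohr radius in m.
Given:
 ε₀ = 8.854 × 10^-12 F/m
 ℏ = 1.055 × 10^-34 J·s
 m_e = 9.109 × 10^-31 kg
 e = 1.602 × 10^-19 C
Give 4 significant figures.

The unique combination of the constants set to 1 with dimensions of length is a₀ = 4πε₀ℏ²/(m_e e²).
  = 1.238 × 10^-78 / 2.338 × 10^-68
  = 5.297 × 10^-11 m

5.297 × 10^-11 m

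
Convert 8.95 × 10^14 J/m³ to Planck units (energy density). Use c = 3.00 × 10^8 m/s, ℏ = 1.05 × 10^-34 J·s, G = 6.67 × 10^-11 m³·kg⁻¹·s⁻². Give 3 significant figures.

1.91 × 10^-99

Planck energy density: u_P = c⁷/(ℏG²) = 4.68 × 10^113 J/m³.
8.95 × 10^14 / 4.68 × 10^113 = 1.91 × 10^-99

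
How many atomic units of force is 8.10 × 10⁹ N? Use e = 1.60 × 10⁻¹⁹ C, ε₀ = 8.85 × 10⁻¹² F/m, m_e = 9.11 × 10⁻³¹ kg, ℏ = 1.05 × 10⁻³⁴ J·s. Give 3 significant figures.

atomic unit of force: F_au = E_h/a₀ = m_e²e⁶/((4πε₀)³ℏ⁴) = 8.33 × 10⁻⁸ N.
8.10 × 10⁹ / 8.33 × 10⁻⁸ = 9.73 × 10¹⁶

9.73 × 10¹⁶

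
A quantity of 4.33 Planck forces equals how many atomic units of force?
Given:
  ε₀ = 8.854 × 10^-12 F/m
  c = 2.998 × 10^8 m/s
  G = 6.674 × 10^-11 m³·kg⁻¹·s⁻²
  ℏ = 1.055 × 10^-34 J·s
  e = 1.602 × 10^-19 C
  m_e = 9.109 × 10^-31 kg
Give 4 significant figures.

Planck force: F_P = c⁴/G = 1.210 × 10^44 N
atomic unit of force: F_au = E_h/a₀ = m_e²e⁶/((4πε₀)³ℏ⁴) = 8.220 × 10^-8 N
4.33 × 1.210 × 10^44 / 8.220 × 10^-8 = 6.376 × 10^51

6.376 × 10^51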